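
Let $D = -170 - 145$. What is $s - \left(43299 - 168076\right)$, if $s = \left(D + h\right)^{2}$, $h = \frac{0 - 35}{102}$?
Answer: $\frac{2332767133}{10404} \approx 2.2422 \cdot 10^{5}$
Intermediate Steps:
$h = - \frac{35}{102}$ ($h = \left(0 - 35\right) \frac{1}{102} = \left(-35\right) \frac{1}{102} = - \frac{35}{102} \approx -0.34314$)
$D = -315$
$s = \frac{1034587225}{10404}$ ($s = \left(-315 - \frac{35}{102}\right)^{2} = \left(- \frac{32165}{102}\right)^{2} = \frac{1034587225}{10404} \approx 99441.0$)
$s - \left(43299 - 168076\right) = \frac{1034587225}{10404} - \left(43299 - 168076\right) = \frac{1034587225}{10404} - -124777 = \frac{1034587225}{10404} + 124777 = \frac{2332767133}{10404}$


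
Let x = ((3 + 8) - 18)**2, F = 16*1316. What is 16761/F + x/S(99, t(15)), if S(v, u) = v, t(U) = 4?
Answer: 2691083/2084544 ≈ 1.2910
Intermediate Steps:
F = 21056
x = 49 (x = (11 - 18)**2 = (-7)**2 = 49)
16761/F + x/S(99, t(15)) = 16761/21056 + 49/99 = 2691083/2084544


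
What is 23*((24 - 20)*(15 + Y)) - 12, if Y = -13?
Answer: 172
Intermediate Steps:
23*((24 - 20)*(15 + Y)) - 12 = 23*((24 - 20)*(15 - 13)) - 12 = 23*(4*2) - 12 = 23*8 - 12 = 184 - 12 = 172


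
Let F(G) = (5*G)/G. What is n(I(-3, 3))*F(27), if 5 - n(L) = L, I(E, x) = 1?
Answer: 20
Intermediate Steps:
n(L) = 5 - L
F(G) = 5
n(I(-3, 3))*F(27) = (5 - 1*1)*5 = (5 - 1)*5 = 4*5 = 20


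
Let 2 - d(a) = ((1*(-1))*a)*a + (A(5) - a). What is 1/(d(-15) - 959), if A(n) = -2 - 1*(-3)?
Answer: -1/748 ≈ -0.0013369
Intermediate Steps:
A(n) = 1 (A(n) = -2 + 3 = 1)
d(a) = 1 + a + a² (d(a) = 2 - (((1*(-1))*a)*a + (1 - a)) = 2 - ((-a)*a + (1 - a)) = 2 - (-a² + (1 - a)) = 2 - (1 - a - a²) = 2 + (-1 + a + a²) = 1 + a + a²)
1/(d(-15) - 959) = 1/((1 - 15 + (-15)²) - 959) = 1/((1 - 15 + 225) - 959) = 1/(211 - 959) = 1/(-748) = -1/748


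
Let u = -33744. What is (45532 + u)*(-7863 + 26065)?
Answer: 214565176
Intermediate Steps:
(45532 + u)*(-7863 + 26065) = (45532 - 33744)*(-7863 + 26065) = 11788*18202 = 214565176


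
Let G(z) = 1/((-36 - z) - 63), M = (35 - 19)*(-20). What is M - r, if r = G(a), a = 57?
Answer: -49919/156 ≈ -319.99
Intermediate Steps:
M = -320 (M = 16*(-20) = -320)
G(z) = 1/(-99 - z)
r = -1/156 (r = -1/(99 + 57) = -1/156 ≈ -0.0064103)
M - r = -320 - 1*(-1/156) = -320 + 1/156 = -49919/156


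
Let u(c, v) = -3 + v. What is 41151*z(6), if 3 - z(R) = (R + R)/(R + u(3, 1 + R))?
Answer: 370359/5 ≈ 74072.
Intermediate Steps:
z(R) = 3 - 2*R/(-2 + 2*R) (z(R) = 3 - (R + R)/(R + (-3 + (1 + R))) = 3 - 2*R/(R + (-2 + R)) = 3 - 2*R/(-2 + 2*R))
41151*z(6) = 41151*((-3 + 2*6)/(-1 + 6)) = 41151*((-3 + 12)/5) = 41151*((⅕)*9) = 41151*(9/5) = 370359/5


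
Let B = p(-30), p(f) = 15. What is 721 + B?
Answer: 736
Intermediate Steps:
B = 15
721 + B = 721 + 15 = 736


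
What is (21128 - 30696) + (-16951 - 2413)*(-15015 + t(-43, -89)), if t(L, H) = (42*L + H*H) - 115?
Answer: 174556892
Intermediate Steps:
t(L, H) = -115 + H² + 42*L (t(L, H) = (42*L + H²) - 115 = (H² + 42*L) - 115 = -115 + H² + 42*L)
(21128 - 30696) + (-16951 - 2413)*(-15015 + t(-43, -89)) = (21128 - 30696) + (-16951 - 2413)*(-15015 + (-115 + (-89)² + 42*(-43))) = -9568 - 19364*(-15015 + (-115 + 7921 - 1806)) = -9568 - 19364*(-15015 + 6000) = -9568 - 19364*(-9015) = -9568 + 174566460 = 174556892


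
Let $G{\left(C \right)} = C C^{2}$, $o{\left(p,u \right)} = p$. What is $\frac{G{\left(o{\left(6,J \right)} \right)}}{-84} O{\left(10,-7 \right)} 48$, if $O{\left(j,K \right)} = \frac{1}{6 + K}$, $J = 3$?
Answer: $\frac{864}{7} \approx 123.43$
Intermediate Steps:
$G{\left(C \right)} = C^{3}$
$\frac{G{\left(o{\left(6,J \right)} \right)}}{-84} O{\left(10,-7 \right)} 48 = \frac{6^{3} \frac{1}{-84}}{6 - 7} \cdot 48 = \frac{216 \left(- \frac{1}{84}\right)}{-1} \cdot 48 = \left(- \frac{18}{7}\right) \left(-1\right) 48 = \frac{18}{7} \cdot 48 = \frac{864}{7}$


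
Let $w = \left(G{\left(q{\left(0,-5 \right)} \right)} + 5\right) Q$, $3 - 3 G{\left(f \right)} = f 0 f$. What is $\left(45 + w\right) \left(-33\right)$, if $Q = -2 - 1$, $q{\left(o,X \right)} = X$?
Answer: $-891$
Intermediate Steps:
$Q = -3$
$G{\left(f \right)} = 1$ ($G{\left(f \right)} = 1 - \frac{f 0 f}{3} = 1 - \frac{0 f}{3} = 1 - 0 = 1 + 0 = 1$)
$w = -18$ ($w = \left(1 + 5\right) \left(-3\right) = 6 \left(-3\right) = -18$)
$\left(45 + w\right) \left(-33\right) = \left(45 - 18\right) \left(-33\right) = 27 \left(-33\right) = -891$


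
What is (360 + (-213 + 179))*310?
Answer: 101060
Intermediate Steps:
(360 + (-213 + 179))*310 = (360 - 34)*310 = 326*310 = 101060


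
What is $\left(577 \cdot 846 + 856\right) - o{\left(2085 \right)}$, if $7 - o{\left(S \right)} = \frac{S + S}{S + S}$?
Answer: $488992$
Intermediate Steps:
$o{\left(S \right)} = 6$ ($o{\left(S \right)} = 7 - \frac{S + S}{S + S} = 7 - \frac{2 S}{2 S} = 7 - 2 S \frac{1}{2 S} = 7 - 1 = 6$)
$\left(577 \cdot 846 + 856\right) - o{\left(2085 \right)} = \left(577 \cdot 846 + 856\right) - 6 = \left(488142 + 856\right) - 6 = 488998 - 6 = 488992$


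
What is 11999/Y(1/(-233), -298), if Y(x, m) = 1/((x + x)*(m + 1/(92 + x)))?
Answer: 153284753206/4994355 ≈ 30692.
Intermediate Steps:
Y(x, m) = 1/(2*x*(m + 1/(92 + x))) (Y(x, m) = 1/((2*x)*(m + 1/(92 + x))) = 1/(2*x*(m + 1/(92 + x))))
11999/Y(1/(-233), -298) = 11999/(((92 + 1/(-233))/(2*(1/(-233))*(1 + 92*(-298) - 298/(-233))))) = 11999/(((92 - 1/233)/(2*(-1/233)*(1 - 27416 - 298*(-1/233))))) = 11999/(((½)*(-233)*(21435/233)/(1 - 27416 + 298/233))) = 11999/(((½)*(-233)*(21435/233)/(-6387397/233))) = 11999/(((½)*(-233)*(-233/6387397)*(21435/233))) = 11999/(4994355/12774794) = 11999*(12774794/4994355) = 153284753206/4994355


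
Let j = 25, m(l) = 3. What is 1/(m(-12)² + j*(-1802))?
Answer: -1/45041 ≈ -2.2202e-5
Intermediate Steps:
1/(m(-12)² + j*(-1802)) = 1/(3² + 25*(-1802)) = 1/(9 - 45050) = 1/(-45041) = -1/45041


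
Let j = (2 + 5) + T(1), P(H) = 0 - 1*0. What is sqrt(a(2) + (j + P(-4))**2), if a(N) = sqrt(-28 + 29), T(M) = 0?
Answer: 5*sqrt(2) ≈ 7.0711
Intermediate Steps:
P(H) = 0 (P(H) = 0 + 0 = 0)
a(N) = 1 (a(N) = sqrt(1) = 1)
j = 7 (j = (2 + 5) + 0 = 7 + 0 = 7)
sqrt(a(2) + (j + P(-4))**2) = sqrt(1 + (7 + 0)**2) = sqrt(1 + 7**2) = sqrt(1 + 49) = sqrt(50) = 5*sqrt(2)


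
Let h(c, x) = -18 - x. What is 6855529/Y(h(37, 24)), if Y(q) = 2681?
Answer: 6855529/2681 ≈ 2557.1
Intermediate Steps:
6855529/Y(h(37, 24)) = 6855529/2681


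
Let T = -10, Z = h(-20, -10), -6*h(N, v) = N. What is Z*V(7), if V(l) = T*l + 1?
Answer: -230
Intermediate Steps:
h(N, v) = -N/6
Z = 10/3 (Z = -⅙*(-20) = 10/3 ≈ 3.3333)
V(l) = 1 - 10*l (V(l) = -10*l + 1 = 1 - 10*l)
Z*V(7) = 10*(1 - 10*7)/3 = 10*(1 - 70)/3 = (10/3)*(-69) = -230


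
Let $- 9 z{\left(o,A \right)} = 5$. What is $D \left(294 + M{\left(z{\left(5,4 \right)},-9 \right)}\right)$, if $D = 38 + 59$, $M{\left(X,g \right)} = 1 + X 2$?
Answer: $\frac{256565}{9} \approx 28507.0$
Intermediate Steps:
$z{\left(o,A \right)} = - \frac{5}{9}$ ($z{\left(o,A \right)} = \left(- \frac{1}{9}\right) 5 = - \frac{5}{9}$)
$M{\left(X,g \right)} = 1 + 2 X$
$D = 97$
$D \left(294 + M{\left(z{\left(5,4 \right)},-9 \right)}\right) = 97 \left(294 + \left(1 + 2 \left(- \frac{5}{9}\right)\right)\right) = 97 \left(294 + \left(1 - \frac{10}{9}\right)\right) = 97 \left(294 - \frac{1}{9}\right) = 97 \cdot \frac{2645}{9} = \frac{256565}{9}$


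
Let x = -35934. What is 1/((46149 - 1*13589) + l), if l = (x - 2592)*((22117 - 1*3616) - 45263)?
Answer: 1/1031065372 ≈ 9.6987e-10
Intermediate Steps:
l = 1031032812 (l = (-35934 - 2592)*((22117 - 1*3616) - 45263) = -38526*((22117 - 3616) - 45263) = -38526*(18501 - 45263) = -38526*(-26762) = 1031032812)
1/((46149 - 1*13589) + l) = 1/((46149 - 1*13589) + 1031032812) = 1/((46149 - 13589) + 1031032812) = 1/(32560 + 1031032812) = 1/1031065372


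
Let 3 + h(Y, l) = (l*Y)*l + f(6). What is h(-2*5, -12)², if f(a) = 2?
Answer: 2076481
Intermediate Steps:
h(Y, l) = -1 + Y*l² (h(Y, l) = -3 + ((l*Y)*l + 2) = -3 + ((Y*l)*l + 2) = -3 + (Y*l² + 2) = -3 + (2 + Y*l²) = -1 + Y*l²)
h(-2*5, -12)² = (-1 - 2*5*(-12)²)² = (-1 - 10*144)² = (-1 - 1440)² = (-1441)² = 2076481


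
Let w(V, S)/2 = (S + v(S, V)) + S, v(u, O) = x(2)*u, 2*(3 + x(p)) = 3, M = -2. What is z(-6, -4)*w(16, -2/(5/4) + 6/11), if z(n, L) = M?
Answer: 116/55 ≈ 2.1091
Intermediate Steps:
z(n, L) = -2
x(p) = -3/2 (x(p) = -3 + (1/2)*3 = -3 + 3/2 = -3/2)
v(u, O) = -3*u/2
w(V, S) = S (w(V, S) = 2*((S - 3*S/2) + S) = 2*(-S/2 + S) = 2*(S/2) = S)
z(-6, -4)*w(16, -2/(5/4) + 6/11) = -2*(-2/(5/4) + 6/11) = -2*(-2/(5*(1/4)) + 6*(1/11)) = -2*(-2/5/4 + 6/11) = -2*(-2*4/5 + 6/11) = -2*(-8/5 + 6/11) = -2*(-58/55) = 116/55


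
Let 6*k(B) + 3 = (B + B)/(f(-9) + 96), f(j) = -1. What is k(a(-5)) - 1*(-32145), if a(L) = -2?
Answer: 18322361/570 ≈ 32145.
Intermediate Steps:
k(B) = -1/2 + B/285 (k(B) = -1/2 + ((B + B)/(-1 + 96))/6 = -1/2 + ((2*B)/95)/6 = -1/2 + ((2*B)*(1/95))/6 = -1/2 + (2*B/95)/6 = -1/2 + B/285)
k(a(-5)) - 1*(-32145) = (-1/2 + (1/285)*(-2)) - 1*(-32145) = (-1/2 - 2/285) + 32145 = -289/570 + 32145 = 18322361/570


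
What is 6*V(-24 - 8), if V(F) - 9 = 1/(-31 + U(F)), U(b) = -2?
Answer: 592/11 ≈ 53.818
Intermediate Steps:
V(F) = 296/33 (V(F) = 9 + 1/(-31 - 2) = 9 + 1/(-33) = 9 - 1/33 = 296/33)
6*V(-24 - 8) = 6*(296/33) = 592/11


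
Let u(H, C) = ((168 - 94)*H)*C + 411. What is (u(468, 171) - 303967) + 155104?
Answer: 5773620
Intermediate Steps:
u(H, C) = 411 + 74*C*H (u(H, C) = (74*H)*C + 411 = 74*C*H + 411 = 411 + 74*C*H)
(u(468, 171) - 303967) + 155104 = ((411 + 74*171*468) - 303967) + 155104 = ((411 + 5922072) - 303967) + 155104 = (5922483 - 303967) + 155104 = 5618516 + 155104 = 5773620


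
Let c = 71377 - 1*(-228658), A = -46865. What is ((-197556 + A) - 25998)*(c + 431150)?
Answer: -197726316515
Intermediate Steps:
c = 300035 (c = 71377 + 228658 = 300035)
((-197556 + A) - 25998)*(c + 431150) = ((-197556 - 46865) - 25998)*(300035 + 431150) = (-244421 - 25998)*731185 = -270419*731185 = -197726316515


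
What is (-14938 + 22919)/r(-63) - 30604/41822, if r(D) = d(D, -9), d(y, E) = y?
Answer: -167854717/1317393 ≈ -127.41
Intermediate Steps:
r(D) = D
(-14938 + 22919)/r(-63) - 30604/41822 = (-14938 + 22919)/(-63) - 30604/41822 = 7981*(-1/63) - 30604*1/41822 = -7981/63 - 15302/20911 = -167854717/1317393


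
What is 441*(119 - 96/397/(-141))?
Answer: 979219773/18659 ≈ 52480.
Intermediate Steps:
441*(119 - 96/397/(-141)) = 441*(119 - 96*1/397*(-1/141)) = 441*(119 - 96/397*(-1/141)) = 441*(119 + 32/18659) = 441*(2220453/18659) = 979219773/18659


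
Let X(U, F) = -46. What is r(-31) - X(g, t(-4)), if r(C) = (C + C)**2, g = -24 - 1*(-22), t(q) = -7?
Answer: 3890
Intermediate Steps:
g = -2 (g = -24 + 22 = -2)
r(C) = 4*C**2 (r(C) = (2*C)**2 = 4*C**2)
r(-31) - X(g, t(-4)) = 4*(-31)**2 - 1*(-46) = 4*961 + 46 = 3844 + 46 = 3890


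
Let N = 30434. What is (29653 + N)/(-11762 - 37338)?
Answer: -60087/49100 ≈ -1.2238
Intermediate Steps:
(29653 + N)/(-11762 - 37338) = (29653 + 30434)/(-11762 - 37338) = 60087/(-49100) = 60087*(-1/49100) = -60087/49100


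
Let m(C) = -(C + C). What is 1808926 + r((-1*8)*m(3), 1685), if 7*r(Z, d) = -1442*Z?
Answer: 1799038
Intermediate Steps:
m(C) = -2*C
r(Z, d) = -206*Z (r(Z, d) = (-1442*Z)/7 = -206*Z)
1808926 + r((-1*8)*m(3), 1685) = 1808926 - 206*(-1*8)*(-2*3) = 1808926 - (-1648)*(-6) = 1808926 - 206*48 = 1808926 - 9888 = 1799038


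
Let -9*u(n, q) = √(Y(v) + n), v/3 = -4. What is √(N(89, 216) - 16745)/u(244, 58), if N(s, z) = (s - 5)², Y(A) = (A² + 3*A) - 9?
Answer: -9*I*√67823/49 ≈ -47.834*I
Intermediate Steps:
v = -12 (v = 3*(-4) = -12)
Y(A) = -9 + A² + 3*A
u(n, q) = -√(99 + n)/9 (u(n, q) = -√((-9 + (-12)² + 3*(-12)) + n)/9 = -√((-9 + 144 - 36) + n)/9 = -√(99 + n)/9)
N(s, z) = (-5 + s)²
√(N(89, 216) - 16745)/u(244, 58) = √((-5 + 89)² - 16745)/((-√(99 + 244)/9)) = √(84² - 16745)/((-7*√7/9)) = √(7056 - 16745)/((-7*√7/9)) = √(-9689)/((-7*√7/9)) = (I*√9689)*(-9*√7/49) = -9*I*√67823/49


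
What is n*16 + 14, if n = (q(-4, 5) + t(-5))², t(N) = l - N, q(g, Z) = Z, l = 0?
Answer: 1614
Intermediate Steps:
t(N) = -N (t(N) = 0 - N = -N)
n = 100 (n = (5 - 1*(-5))² = (5 + 5)² = 10² = 100)
n*16 + 14 = 100*16 + 14 = 1600 + 14 = 1614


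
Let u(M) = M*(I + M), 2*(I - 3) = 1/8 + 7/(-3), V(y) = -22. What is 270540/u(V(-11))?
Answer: 1298592/2123 ≈ 611.68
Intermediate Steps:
I = 91/48 (I = 3 + (1/8 + 7/(-3))/2 = 3 + (1*(⅛) + 7*(-⅓))/2 = 3 + (⅛ - 7/3)/2 = 3 + (½)*(-53/24) = 3 - 53/48 = 91/48 ≈ 1.8958)
u(M) = M*(91/48 + M)
270540/u(V(-11)) = 270540/(((1/48)*(-22)*(91 + 48*(-22)))) = 270540/(((1/48)*(-22)*(91 - 1056))) = 270540/(((1/48)*(-22)*(-965))) = 270540/(10615/24) = 270540*(24/10615) = 1298592/2123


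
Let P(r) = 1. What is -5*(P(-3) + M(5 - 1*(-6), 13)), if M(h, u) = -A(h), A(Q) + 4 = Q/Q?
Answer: -20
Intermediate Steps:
A(Q) = -3 (A(Q) = -4 + Q/Q = -4 + 1 = -3)
M(h, u) = 3 (M(h, u) = -1*(-3) = 3)
-5*(P(-3) + M(5 - 1*(-6), 13)) = -5*(1 + 3) = -5*4 = -20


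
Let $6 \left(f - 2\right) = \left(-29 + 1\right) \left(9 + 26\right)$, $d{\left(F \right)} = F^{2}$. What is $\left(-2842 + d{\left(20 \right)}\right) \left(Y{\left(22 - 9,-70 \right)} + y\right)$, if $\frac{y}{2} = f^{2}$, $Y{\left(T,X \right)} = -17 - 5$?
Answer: $- \frac{381207596}{3} \approx -1.2707 \cdot 10^{8}$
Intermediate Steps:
$f = - \frac{484}{3}$ ($f = 2 + \frac{\left(-29 + 1\right) \left(9 + 26\right)}{6} = 2 + \frac{\left(-28\right) 35}{6} = 2 + \frac{1}{6} \left(-980\right) = 2 - \frac{490}{3} = - \frac{484}{3} \approx -161.33$)
$Y{\left(T,X \right)} = -22$
$y = \frac{468512}{9}$ ($y = 2 \left(- \frac{484}{3}\right)^{2} = 2 \cdot \frac{234256}{9} = \frac{468512}{9} \approx 52057.0$)
$\left(-2842 + d{\left(20 \right)}\right) \left(Y{\left(22 - 9,-70 \right)} + y\right) = \left(-2842 + 20^{2}\right) \left(-22 + \frac{468512}{9}\right) = \left(-2842 + 400\right) \frac{468314}{9} = \left(-2442\right) \frac{468314}{9} = - \frac{381207596}{3}$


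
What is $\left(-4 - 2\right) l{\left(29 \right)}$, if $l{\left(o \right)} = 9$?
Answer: $-54$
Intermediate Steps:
$\left(-4 - 2\right) l{\left(29 \right)} = \left(-4 - 2\right) 9 = \left(-6\right) 9 = -54$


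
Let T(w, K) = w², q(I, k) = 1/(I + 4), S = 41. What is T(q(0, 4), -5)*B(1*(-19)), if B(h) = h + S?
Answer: 11/8 ≈ 1.3750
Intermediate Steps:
q(I, k) = 1/(4 + I)
B(h) = 41 + h (B(h) = h + 41 = 41 + h)
T(q(0, 4), -5)*B(1*(-19)) = (1/(4 + 0))²*(41 + 1*(-19)) = (1/4)²*(41 - 19) = (¼)²*22 = (1/16)*22 = 11/8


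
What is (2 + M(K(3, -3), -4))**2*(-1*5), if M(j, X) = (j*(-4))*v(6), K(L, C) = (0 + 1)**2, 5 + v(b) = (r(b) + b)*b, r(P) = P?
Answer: -353780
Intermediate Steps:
v(b) = -5 + 2*b**2 (v(b) = -5 + (b + b)*b = -5 + (2*b)*b = -5 + 2*b**2)
K(L, C) = 1 (K(L, C) = 1**2 = 1)
M(j, X) = -268*j (M(j, X) = (j*(-4))*(-5 + 2*6**2) = (-4*j)*(-5 + 2*36) = (-4*j)*(-5 + 72) = -4*j*67 = -268*j)
(2 + M(K(3, -3), -4))**2*(-1*5) = (2 - 268*1)**2*(-1*5) = (2 - 268)**2*(-5) = (-266)**2*(-5) = 70756*(-5) = -353780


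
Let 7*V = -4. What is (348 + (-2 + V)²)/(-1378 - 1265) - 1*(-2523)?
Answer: 108909595/43169 ≈ 2522.9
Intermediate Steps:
V = -4/7 (V = (⅐)*(-4) = -4/7 ≈ -0.57143)
(348 + (-2 + V)²)/(-1378 - 1265) - 1*(-2523) = (348 + (-2 - 4/7)²)/(-1378 - 1265) - 1*(-2523) = (348 + (-18/7)²)/(-2643) + 2523 = (348 + 324/49)*(-1/2643) + 2523 = (17376/49)*(-1/2643) + 2523 = -5792/43169 + 2523 = 108909595/43169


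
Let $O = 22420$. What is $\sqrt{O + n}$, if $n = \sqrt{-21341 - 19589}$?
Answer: $\sqrt{22420 + i \sqrt{40930}} \approx 149.73 + 0.6756 i$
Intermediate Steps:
$n = i \sqrt{40930}$ ($n = \sqrt{-40930} = i \sqrt{40930} \approx 202.31 i$)
$\sqrt{O + n} = \sqrt{22420 + i \sqrt{40930}}$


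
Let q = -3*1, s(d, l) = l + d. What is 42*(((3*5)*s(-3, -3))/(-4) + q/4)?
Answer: 1827/2 ≈ 913.50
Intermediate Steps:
s(d, l) = d + l
q = -3
42*(((3*5)*s(-3, -3))/(-4) + q/4) = 42*(((3*5)*(-3 - 3))/(-4) - 3/4) = 42*((15*(-6))*(-¼) - 3*¼) = 42*(-90*(-¼) - ¾) = 42*(45/2 - ¾) = 42*(87/4) = 1827/2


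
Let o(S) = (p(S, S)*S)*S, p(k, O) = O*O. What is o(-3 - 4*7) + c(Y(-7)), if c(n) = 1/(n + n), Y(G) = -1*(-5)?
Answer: 9235211/10 ≈ 9.2352e+5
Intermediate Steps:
p(k, O) = O²
Y(G) = 5
o(S) = S⁴ (o(S) = (S²*S)*S = S³*S = S⁴)
c(n) = 1/(2*n)
o(-3 - 4*7) + c(Y(-7)) = (-3 - 4*7)⁴ + (½)/5 = (-3 - 28)⁴ + (½)*(⅕) = (-31)⁴ + ⅒ = 923521 + ⅒ = 9235211/10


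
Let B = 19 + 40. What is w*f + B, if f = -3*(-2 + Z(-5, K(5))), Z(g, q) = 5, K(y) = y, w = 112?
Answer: -949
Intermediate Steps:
B = 59
f = -9 (f = -3*(-2 + 5) = -3*3 = -9)
w*f + B = 112*(-9) + 59 = -1008 + 59 = -949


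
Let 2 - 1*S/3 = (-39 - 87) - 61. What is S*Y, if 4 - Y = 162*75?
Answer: -6886782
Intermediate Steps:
S = 567 (S = 6 - 3*((-39 - 87) - 61) = 6 - 3*(-126 - 61) = 6 - 3*(-187) = 6 + 561 = 567)
Y = -12146 (Y = 4 - 162*75 = 4 - 1*12150 = 4 - 12150 = -12146)
S*Y = 567*(-12146) = -6886782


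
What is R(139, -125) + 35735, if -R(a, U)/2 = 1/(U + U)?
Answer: 4466876/125 ≈ 35735.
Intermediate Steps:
R(a, U) = -1/U (R(a, U) = -2/(U + U) = -2*1/(2*U) = -1/U)
R(139, -125) + 35735 = -1/(-125) + 35735 = -1*(-1/125) + 35735 = 1/125 + 35735 = 4466876/125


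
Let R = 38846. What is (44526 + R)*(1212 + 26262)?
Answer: 2290562328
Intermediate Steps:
(44526 + R)*(1212 + 26262) = (44526 + 38846)*(1212 + 26262) = 83372*27474 = 2290562328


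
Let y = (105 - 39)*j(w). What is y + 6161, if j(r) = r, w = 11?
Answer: 6887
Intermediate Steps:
y = 726 (y = (105 - 39)*11 = 66*11 = 726)
y + 6161 = 726 + 6161 = 6887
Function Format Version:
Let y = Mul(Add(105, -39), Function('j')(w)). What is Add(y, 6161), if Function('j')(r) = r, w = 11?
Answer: 6887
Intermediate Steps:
y = 726 (y = Mul(Add(105, -39), 11) = Mul(66, 11) = 726)
Add(y, 6161) = Add(726, 6161) = 6887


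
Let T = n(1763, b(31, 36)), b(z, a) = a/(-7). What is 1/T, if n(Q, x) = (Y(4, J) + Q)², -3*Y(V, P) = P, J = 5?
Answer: 9/27920656 ≈ 3.2234e-7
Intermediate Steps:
b(z, a) = -a/7 (b(z, a) = a*(-⅐) = -a/7)
Y(V, P) = -P/3
n(Q, x) = (-5/3 + Q)² (n(Q, x) = (-⅓*5 + Q)² = (-5/3 + Q)²)
T = 27920656/9 (T = (-5 + 3*1763)²/9 = (-5 + 5289)²/9 = (⅑)*5284² = (⅑)*27920656 = 27920656/9 ≈ 3.1023e+6)
1/T = 1/(27920656/9) = 9/27920656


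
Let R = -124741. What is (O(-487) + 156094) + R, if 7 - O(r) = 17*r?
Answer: 39639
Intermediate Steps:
O(r) = 7 - 17*r
(O(-487) + 156094) + R = ((7 - 17*(-487)) + 156094) - 124741 = ((7 + 8279) + 156094) - 124741 = (8286 + 156094) - 124741 = 164380 - 124741 = 39639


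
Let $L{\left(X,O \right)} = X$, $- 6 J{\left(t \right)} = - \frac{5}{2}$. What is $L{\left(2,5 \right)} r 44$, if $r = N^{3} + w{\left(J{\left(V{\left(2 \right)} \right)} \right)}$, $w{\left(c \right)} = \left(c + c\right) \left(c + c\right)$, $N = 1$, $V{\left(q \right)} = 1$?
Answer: $\frac{1342}{9} \approx 149.11$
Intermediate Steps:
$J{\left(t \right)} = \frac{5}{12}$ ($J{\left(t \right)} = - \frac{\left(-5\right) \frac{1}{2}}{6} = \left(- \frac{1}{6}\right) \left(- \frac{5}{2}\right) = \frac{5}{12}$)
$w{\left(c \right)} = 4 c^{2}$ ($w{\left(c \right)} = 2 c 2 c = 4 c^{2}$)
$r = \frac{61}{36}$ ($r = 1^{3} + 4 \left(\frac{5}{12}\right)^{2} = 1 + 4 \cdot \frac{25}{144} = 1 + \frac{25}{36} = \frac{61}{36} \approx 1.6944$)
$L{\left(2,5 \right)} r 44 = 2 \cdot \frac{61}{36} \cdot 44 = \frac{61}{18} \cdot 44 = \frac{1342}{9}$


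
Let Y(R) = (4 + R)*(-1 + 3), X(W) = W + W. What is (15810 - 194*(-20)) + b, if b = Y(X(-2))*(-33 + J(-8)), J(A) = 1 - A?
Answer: 19690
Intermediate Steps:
X(W) = 2*W
Y(R) = 8 + 2*R (Y(R) = (4 + R)*2 = 8 + 2*R)
b = 0 (b = (8 + 2*(2*(-2)))*(-33 + (1 - 1*(-8))) = (8 + 2*(-4))*(-33 + (1 + 8)) = (8 - 8)*(-33 + 9) = 0*(-24) = 0)
(15810 - 194*(-20)) + b = (15810 - 194*(-20)) + 0 = (15810 + 3880) + 0 = 19690 + 0 = 19690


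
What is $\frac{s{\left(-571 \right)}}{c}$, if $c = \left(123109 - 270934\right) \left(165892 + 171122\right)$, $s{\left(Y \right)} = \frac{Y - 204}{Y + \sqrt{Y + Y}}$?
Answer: $- \frac{31}{1141853647086} - \frac{31 i \sqrt{1142}}{651998432486106} \approx -2.7149 \cdot 10^{-11} - 1.6067 \cdot 10^{-12} i$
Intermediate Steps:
$s{\left(Y \right)} = \frac{-204 + Y}{Y + \sqrt{2} \sqrt{Y}}$ ($s{\left(Y \right)} = \frac{-204 + Y}{Y + \sqrt{2 Y}} = \frac{-204 + Y}{Y + \sqrt{2} \sqrt{Y}}$)
$c = -49819094550$ ($c = \left(-147825\right) 337014 = -49819094550$)
$\frac{s{\left(-571 \right)}}{c} = \frac{\frac{1}{-571 + \sqrt{2} \sqrt{-571}} \left(-204 - 571\right)}{-49819094550} = \frac{1}{-571 + \sqrt{2} i \sqrt{571}} \left(-775\right) \left(- \frac{1}{49819094550}\right) = \frac{1}{-571 + i \sqrt{1142}} \left(-775\right) \left(- \frac{1}{49819094550}\right) = - \frac{775}{-571 + i \sqrt{1142}} \left(- \frac{1}{49819094550}\right) = \frac{31}{1992763782 \left(-571 + i \sqrt{1142}\right)}$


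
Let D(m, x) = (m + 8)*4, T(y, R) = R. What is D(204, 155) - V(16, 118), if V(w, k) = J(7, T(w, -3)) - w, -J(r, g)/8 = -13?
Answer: 760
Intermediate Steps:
J(r, g) = 104 (J(r, g) = -8*(-13) = 104)
V(w, k) = 104 - w
D(m, x) = 32 + 4*m (D(m, x) = (8 + m)*4 = 32 + 4*m)
D(204, 155) - V(16, 118) = (32 + 4*204) - (104 - 1*16) = (32 + 816) - (104 - 16) = 848 - 1*88 = 848 - 88 = 760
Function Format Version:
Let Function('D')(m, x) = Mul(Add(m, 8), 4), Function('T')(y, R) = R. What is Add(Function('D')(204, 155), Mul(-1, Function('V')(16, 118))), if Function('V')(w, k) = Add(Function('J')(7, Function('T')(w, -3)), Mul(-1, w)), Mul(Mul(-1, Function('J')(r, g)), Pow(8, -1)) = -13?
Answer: 760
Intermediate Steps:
Function('J')(r, g) = 104 (Function('J')(r, g) = Mul(-8, -13) = 104)
Function('V')(w, k) = Add(104, Mul(-1, w))
Function('D')(m, x) = Add(32, Mul(4, m)) (Function('D')(m, x) = Mul(Add(8, m), 4) = Add(32, Mul(4, m)))
Add(Function('D')(204, 155), Mul(-1, Function('V')(16, 118))) = Add(Add(32, Mul(4, 204)), Mul(-1, Add(104, Mul(-1, 16)))) = Add(Add(32, 816), Mul(-1, Add(104, -16))) = Add(848, Mul(-1, 88)) = Add(848, -88) = 760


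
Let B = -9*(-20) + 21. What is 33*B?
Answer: 6633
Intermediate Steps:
B = 201 (B = 180 + 21 = 201)
33*B = 33*201 = 6633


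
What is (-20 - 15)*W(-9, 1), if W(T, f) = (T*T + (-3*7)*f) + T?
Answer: -1785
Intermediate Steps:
W(T, f) = T + T² - 21*f (W(T, f) = (T² - 21*f) + T = T + T² - 21*f)
(-20 - 15)*W(-9, 1) = (-20 - 15)*(-9 + (-9)² - 21*1) = -35*(-9 + 81 - 21) = -35*51 = -1785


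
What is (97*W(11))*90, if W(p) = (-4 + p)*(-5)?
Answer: -305550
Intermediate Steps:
W(p) = 20 - 5*p
(97*W(11))*90 = (97*(20 - 5*11))*90 = (97*(20 - 55))*90 = (97*(-35))*90 = -3395*90 = -305550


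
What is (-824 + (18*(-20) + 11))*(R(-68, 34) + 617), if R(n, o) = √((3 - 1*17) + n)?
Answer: -723741 - 1173*I*√82 ≈ -7.2374e+5 - 10622.0*I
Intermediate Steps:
R(n, o) = √(-14 + n) (R(n, o) = √((3 - 17) + n) = √(-14 + n))
(-824 + (18*(-20) + 11))*(R(-68, 34) + 617) = (-824 + (18*(-20) + 11))*(√(-14 - 68) + 617) = (-824 + (-360 + 11))*(√(-82) + 617) = (-824 - 349)*(I*√82 + 617) = -1173*(617 + I*√82) = -723741 - 1173*I*√82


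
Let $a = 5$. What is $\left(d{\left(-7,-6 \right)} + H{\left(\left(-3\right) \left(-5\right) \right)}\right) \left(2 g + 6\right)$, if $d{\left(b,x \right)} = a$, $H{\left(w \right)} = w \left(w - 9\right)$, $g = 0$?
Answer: $570$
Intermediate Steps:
$H{\left(w \right)} = w \left(-9 + w\right)$
$d{\left(b,x \right)} = 5$
$\left(d{\left(-7,-6 \right)} + H{\left(\left(-3\right) \left(-5\right) \right)}\right) \left(2 g + 6\right) = \left(5 + \left(-3\right) \left(-5\right) \left(-9 - -15\right)\right) \left(2 \cdot 0 + 6\right) = \left(5 + 15 \left(-9 + 15\right)\right) \left(0 + 6\right) = \left(5 + 15 \cdot 6\right) 6 = \left(5 + 90\right) 6 = 95 \cdot 6 = 570$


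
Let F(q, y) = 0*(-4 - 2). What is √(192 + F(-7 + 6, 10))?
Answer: 8*√3 ≈ 13.856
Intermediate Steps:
F(q, y) = 0 (F(q, y) = 0*(-6) = 0)
√(192 + F(-7 + 6, 10)) = √(192 + 0) = √192 = 8*√3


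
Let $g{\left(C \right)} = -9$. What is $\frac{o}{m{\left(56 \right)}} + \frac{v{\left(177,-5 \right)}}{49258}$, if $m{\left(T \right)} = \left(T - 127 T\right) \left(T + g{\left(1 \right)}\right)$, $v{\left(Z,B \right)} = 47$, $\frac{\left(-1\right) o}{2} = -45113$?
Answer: $- \frac{1107191401}{4083882264} \approx -0.27111$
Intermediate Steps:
$o = 90226$ ($o = \left(-2\right) \left(-45113\right) = 90226$)
$m{\left(T \right)} = - 126 T \left(-9 + T\right)$ ($m{\left(T \right)} = \left(T - 127 T\right) \left(T - 9\right) = - 126 T \left(-9 + T\right)$)
$\frac{o}{m{\left(56 \right)}} + \frac{v{\left(177,-5 \right)}}{49258} = \frac{90226}{126 \cdot 56 \left(9 - 56\right)} + \frac{47}{49258} = \frac{90226}{126 \cdot 56 \left(9 - 56\right)} + 47 \cdot \frac{1}{49258} = \frac{90226}{126 \cdot 56 \left(-47\right)} + \frac{47}{49258} = \frac{90226}{-331632} + \frac{47}{49258} = 90226 \left(- \frac{1}{331632}\right) + \frac{47}{49258} = - \frac{45113}{165816} + \frac{47}{49258} = - \frac{1107191401}{4083882264}$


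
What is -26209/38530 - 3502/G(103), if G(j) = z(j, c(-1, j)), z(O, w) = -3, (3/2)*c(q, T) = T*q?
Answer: 134853433/115590 ≈ 1166.7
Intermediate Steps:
c(q, T) = 2*T*q/3 (c(q, T) = 2*(T*q)/3 = 2*T*q/3)
G(j) = -3
-26209/38530 - 3502/G(103) = -26209/38530 - 3502/(-3) = -26209*1/38530 - 3502*(-⅓) = -26209/38530 + 3502/3 = 134853433/115590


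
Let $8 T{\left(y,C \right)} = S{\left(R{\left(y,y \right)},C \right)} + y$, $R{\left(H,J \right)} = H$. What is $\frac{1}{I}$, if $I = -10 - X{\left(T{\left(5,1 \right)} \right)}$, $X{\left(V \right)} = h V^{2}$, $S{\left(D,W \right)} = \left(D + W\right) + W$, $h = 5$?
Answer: $- \frac{4}{85} \approx -0.047059$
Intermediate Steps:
$S{\left(D,W \right)} = D + 2 W$
$T{\left(y,C \right)} = \frac{C}{4} + \frac{y}{4}$ ($T{\left(y,C \right)} = \frac{\left(y + 2 C\right) + y}{8} = \frac{2 C + 2 y}{8} = \frac{C}{4} + \frac{y}{4}$)
$X{\left(V \right)} = 5 V^{2}$
$I = - \frac{85}{4}$ ($I = -10 - 5 \left(\frac{1}{4} \cdot 1 + \frac{1}{4} \cdot 5\right)^{2} = -10 - 5 \left(\frac{1}{4} + \frac{5}{4}\right)^{2} = -10 - 5 \left(\frac{3}{2}\right)^{2} = -10 - 5 \cdot \frac{9}{4} = -10 - \frac{45}{4} = - \frac{85}{4} \approx -21.25$)
$\frac{1}{I} = \frac{1}{- \frac{85}{4}} = - \frac{4}{85}$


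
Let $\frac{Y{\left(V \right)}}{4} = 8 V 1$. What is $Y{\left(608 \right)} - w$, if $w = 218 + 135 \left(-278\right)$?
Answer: $56768$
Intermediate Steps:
$Y{\left(V \right)} = 32 V$ ($Y{\left(V \right)} = 4 \cdot 8 V 1 = 4 \cdot 8 V = 32 V$)
$w = -37312$ ($w = 218 - 37530 = -37312$)
$Y{\left(608 \right)} - w = 32 \cdot 608 - -37312 = 19456 + 37312 = 56768$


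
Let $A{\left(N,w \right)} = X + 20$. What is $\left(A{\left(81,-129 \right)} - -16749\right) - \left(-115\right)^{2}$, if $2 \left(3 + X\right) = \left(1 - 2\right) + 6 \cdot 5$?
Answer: $\frac{7111}{2} \approx 3555.5$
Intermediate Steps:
$X = \frac{23}{2}$ ($X = -3 + \frac{\left(1 - 2\right) + 6 \cdot 5}{2} = -3 + \frac{\left(1 - 2\right) + 30}{2} = -3 + \frac{-1 + 30}{2} = -3 + \frac{1}{2} \cdot 29 = -3 + \frac{29}{2} = \frac{23}{2} \approx 11.5$)
$A{\left(N,w \right)} = \frac{63}{2}$ ($A{\left(N,w \right)} = \frac{23}{2} + 20 = \frac{63}{2}$)
$\left(A{\left(81,-129 \right)} - -16749\right) - \left(-115\right)^{2} = \left(\frac{63}{2} - -16749\right) - \left(-115\right)^{2} = \left(\frac{63}{2} + 16749\right) - 13225 = \frac{33561}{2} - 13225 = \frac{7111}{2}$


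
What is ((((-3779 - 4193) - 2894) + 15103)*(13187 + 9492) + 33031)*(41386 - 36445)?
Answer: 474948456714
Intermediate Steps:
((((-3779 - 4193) - 2894) + 15103)*(13187 + 9492) + 33031)*(41386 - 36445) = (((-7972 - 2894) + 15103)*22679 + 33031)*4941 = ((-10866 + 15103)*22679 + 33031)*4941 = (4237*22679 + 33031)*4941 = (96090923 + 33031)*4941 = 96123954*4941 = 474948456714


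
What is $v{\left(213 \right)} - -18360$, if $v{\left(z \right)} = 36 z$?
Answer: $26028$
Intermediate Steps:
$v{\left(213 \right)} - -18360 = 36 \cdot 213 - -18360 = 7668 + 18360 = 26028$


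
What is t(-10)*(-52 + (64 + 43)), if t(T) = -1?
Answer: -55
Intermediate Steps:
t(-10)*(-52 + (64 + 43)) = -(-52 + (64 + 43)) = -(-52 + 107) = -1*55 = -55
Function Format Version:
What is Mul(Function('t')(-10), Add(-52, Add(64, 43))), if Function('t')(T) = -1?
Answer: -55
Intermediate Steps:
Mul(Function('t')(-10), Add(-52, Add(64, 43))) = Mul(-1, Add(-52, Add(64, 43))) = Mul(-1, Add(-52, 107)) = Mul(-1, 55) = -55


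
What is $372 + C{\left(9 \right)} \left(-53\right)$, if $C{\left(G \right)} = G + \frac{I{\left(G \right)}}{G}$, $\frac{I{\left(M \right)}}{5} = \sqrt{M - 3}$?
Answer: $-105 - \frac{265 \sqrt{6}}{9} \approx -177.12$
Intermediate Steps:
$I{\left(M \right)} = 5 \sqrt{-3 + M}$ ($I{\left(M \right)} = 5 \sqrt{M - 3} = 5 \sqrt{-3 + M}$)
$C{\left(G \right)} = G + \frac{5 \sqrt{-3 + G}}{G}$
$372 + C{\left(9 \right)} \left(-53\right) = 372 + \left(9 + \frac{5 \sqrt{-3 + 9}}{9}\right) \left(-53\right) = 372 + \left(9 + 5 \cdot \frac{1}{9} \sqrt{6}\right) \left(-53\right) = 372 + \left(9 + \frac{5 \sqrt{6}}{9}\right) \left(-53\right) = 372 - \left(477 + \frac{265 \sqrt{6}}{9}\right) = -105 - \frac{265 \sqrt{6}}{9}$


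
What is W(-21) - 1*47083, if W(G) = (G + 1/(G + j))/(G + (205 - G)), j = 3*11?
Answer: -115824431/2460 ≈ -47083.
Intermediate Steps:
j = 33
W(G) = G/205 + 1/(205*(33 + G)) (W(G) = (G + 1/(G + 33))/(G + (205 - G)) = (G + 1/(33 + G))/205 = (G + 1/(33 + G))*(1/205) = G/205 + 1/(205*(33 + G)))
W(-21) - 1*47083 = (1 + (-21)**2 + 33*(-21))/(205*(33 - 21)) - 1*47083 = (1/205)*(1 + 441 - 693)/12 - 47083 = (1/205)*(1/12)*(-251) - 47083 = -251/2460 - 47083 = -115824431/2460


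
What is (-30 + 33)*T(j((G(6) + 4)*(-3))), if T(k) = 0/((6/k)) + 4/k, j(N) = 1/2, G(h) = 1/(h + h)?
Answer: 24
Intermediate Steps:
G(h) = 1/(2*h)
j(N) = ½
T(k) = 4/k (T(k) = 0*(k/6) + 4/k = 0 + 4/k = 4/k)
(-30 + 33)*T(j((G(6) + 4)*(-3))) = (-30 + 33)*(4/(½)) = 3*(4*2) = 3*8 = 24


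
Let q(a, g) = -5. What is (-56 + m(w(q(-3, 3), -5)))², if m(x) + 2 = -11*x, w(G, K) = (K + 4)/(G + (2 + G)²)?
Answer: 48841/16 ≈ 3052.6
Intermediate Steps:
w(G, K) = (4 + K)/(G + (2 + G)²)
m(x) = -2 - 11*x
(-56 + m(w(q(-3, 3), -5)))² = (-56 + (-2 - 11*(4 - 5)/(-5 + (2 - 5)²)))² = (-56 + (-2 - 11*(-1)/(-5 + (-3)²)))² = (-56 + (-2 - 11*(-1)/(-5 + 9)))² = (-56 + (-2 - 11*(-1)/4))² = (-56 + (-2 - 11*(-¼)))² = (-56 + (-2 + 11/4))² = (-56 + ¾)² = (-221/4)² = 48841/16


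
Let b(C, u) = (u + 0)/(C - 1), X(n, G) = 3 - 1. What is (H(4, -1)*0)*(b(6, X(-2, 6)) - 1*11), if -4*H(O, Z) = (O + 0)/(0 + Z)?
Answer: 0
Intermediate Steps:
X(n, G) = 2
b(C, u) = u/(-1 + C)
H(O, Z) = -O/(4*Z) (H(O, Z) = -(O + 0)/(4*(0 + Z)) = -O/(4*Z))
(H(4, -1)*0)*(b(6, X(-2, 6)) - 1*11) = (-¼*4/(-1)*0)*(2/(-1 + 6) - 1*11) = (-¼*4*(-1)*0)*(2/5 - 11) = (1*0)*(2*(⅕) - 11) = 0*(⅖ - 11) = 0*(-53/5) = 0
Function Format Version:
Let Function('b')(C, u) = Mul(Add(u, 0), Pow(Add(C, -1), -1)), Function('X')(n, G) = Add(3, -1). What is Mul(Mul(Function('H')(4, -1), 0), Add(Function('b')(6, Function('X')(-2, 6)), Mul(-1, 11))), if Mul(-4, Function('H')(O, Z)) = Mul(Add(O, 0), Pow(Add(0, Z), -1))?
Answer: 0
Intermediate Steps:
Function('X')(n, G) = 2
Function('b')(C, u) = Mul(u, Pow(Add(-1, C), -1))
Function('H')(O, Z) = Mul(Rational(-1, 4), O, Pow(Z, -1)) (Function('H')(O, Z) = Mul(Rational(-1, 4), Mul(Add(O, 0), Pow(Add(0, Z), -1))) = Mul(Rational(-1, 4), Mul(O, Pow(Z, -1))) = Mul(Rational(-1, 4), O, Pow(Z, -1)))
Mul(Mul(Function('H')(4, -1), 0), Add(Function('b')(6, Function('X')(-2, 6)), Mul(-1, 11))) = Mul(Mul(Mul(Rational(-1, 4), 4, Pow(-1, -1)), 0), Add(Mul(2, Pow(Add(-1, 6), -1)), Mul(-1, 11))) = Mul(Mul(Mul(Rational(-1, 4), 4, -1), 0), Add(Mul(2, Pow(5, -1)), -11)) = Mul(Mul(1, 0), Add(Mul(2, Rational(1, 5)), -11)) = Mul(0, Add(Rational(2, 5), -11)) = Mul(0, Rational(-53, 5)) = 0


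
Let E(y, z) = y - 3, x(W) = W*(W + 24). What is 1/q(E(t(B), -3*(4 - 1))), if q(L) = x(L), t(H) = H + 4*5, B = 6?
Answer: 1/1081 ≈ 0.00092507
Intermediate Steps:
t(H) = 20 + H (t(H) = H + 20 = 20 + H)
x(W) = W*(24 + W)
E(y, z) = -3 + y
q(L) = L*(24 + L)
1/q(E(t(B), -3*(4 - 1))) = 1/((-3 + (20 + 6))*(24 + (-3 + (20 + 6)))) = 1/((-3 + 26)*(24 + (-3 + 26))) = 1/(23*(24 + 23)) = 1/(23*47) = 1/1081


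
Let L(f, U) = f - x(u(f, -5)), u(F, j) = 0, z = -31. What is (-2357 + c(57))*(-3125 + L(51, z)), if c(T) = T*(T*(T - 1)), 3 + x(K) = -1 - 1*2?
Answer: -550972916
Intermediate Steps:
x(K) = -6 (x(K) = -3 + (-1 - 1*2) = -3 + (-1 - 2) = -3 - 3 = -6)
c(T) = T**2*(-1 + T) (c(T) = T*(T*(-1 + T)) = T**2*(-1 + T))
L(f, U) = 6 + f (L(f, U) = f - 1*(-6) = f + 6 = 6 + f)
(-2357 + c(57))*(-3125 + L(51, z)) = (-2357 + 57**2*(-1 + 57))*(-3125 + (6 + 51)) = (-2357 + 3249*56)*(-3125 + 57) = (-2357 + 181944)*(-3068) = 179587*(-3068) = -550972916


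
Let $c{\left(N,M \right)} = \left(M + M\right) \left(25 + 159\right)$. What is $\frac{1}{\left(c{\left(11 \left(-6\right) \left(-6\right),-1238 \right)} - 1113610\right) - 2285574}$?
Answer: $- \frac{1}{3854768} \approx -2.5942 \cdot 10^{-7}$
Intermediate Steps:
$c{\left(N,M \right)} = 368 M$ ($c{\left(N,M \right)} = 2 M 184 = 368 M$)
$\frac{1}{\left(c{\left(11 \left(-6\right) \left(-6\right),-1238 \right)} - 1113610\right) - 2285574} = \frac{1}{\left(368 \left(-1238\right) - 1113610\right) - 2285574} = \frac{1}{\left(-455584 - 1113610\right) - 2285574} = \frac{1}{-1569194 - 2285574} = \frac{1}{-3854768} = - \frac{1}{3854768}$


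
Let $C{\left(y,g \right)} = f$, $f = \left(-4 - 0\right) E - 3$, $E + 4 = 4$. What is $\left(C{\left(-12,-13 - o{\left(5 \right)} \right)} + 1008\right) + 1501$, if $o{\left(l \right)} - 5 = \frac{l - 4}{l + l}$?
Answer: $2506$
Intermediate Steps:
$E = 0$ ($E = -4 + 4 = 0$)
$o{\left(l \right)} = 5 + \frac{-4 + l}{2 l}$ ($o{\left(l \right)} = 5 + \frac{l - 4}{l + l} = 5 + \frac{-4 + l}{2 l}$)
$f = -3$ ($f = \left(-4 - 0\right) 0 - 3 = \left(-4 + 0\right) 0 - 3 = \left(-4\right) 0 - 3 = 0 - 3 = -3$)
$C{\left(y,g \right)} = -3$
$\left(C{\left(-12,-13 - o{\left(5 \right)} \right)} + 1008\right) + 1501 = \left(-3 + 1008\right) + 1501 = 1005 + 1501 = 2506$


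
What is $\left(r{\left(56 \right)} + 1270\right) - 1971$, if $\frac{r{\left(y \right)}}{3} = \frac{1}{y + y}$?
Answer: $- \frac{78509}{112} \approx -700.97$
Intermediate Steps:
$r{\left(y \right)} = \frac{3}{2 y}$ ($r{\left(y \right)} = \frac{3}{y + y} = \frac{3}{2 y}$)
$\left(r{\left(56 \right)} + 1270\right) - 1971 = \left(\frac{3}{2 \cdot 56} + 1270\right) - 1971 = \left(\frac{3}{2} \cdot \frac{1}{56} + 1270\right) - 1971 = \left(\frac{3}{112} + 1270\right) - 1971 = \frac{142243}{112} - 1971 = - \frac{78509}{112}$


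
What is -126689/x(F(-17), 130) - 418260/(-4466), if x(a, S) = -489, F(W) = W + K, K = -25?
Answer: 385161107/1091937 ≈ 352.73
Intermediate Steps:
F(W) = -25 + W (F(W) = W - 25 = -25 + W)
-126689/x(F(-17), 130) - 418260/(-4466) = -126689/(-489) - 418260/(-4466) = -126689*(-1/489) - 418260*(-1/4466) = 126689/489 + 209130/2233 = 385161107/1091937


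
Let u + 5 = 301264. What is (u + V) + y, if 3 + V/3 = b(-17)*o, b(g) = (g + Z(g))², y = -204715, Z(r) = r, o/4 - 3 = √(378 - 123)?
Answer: 138151 + 13872*√255 ≈ 3.5967e+5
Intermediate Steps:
o = 12 + 4*√255 (o = 12 + 4*√(378 - 123) = 12 + 4*√255 ≈ 75.875)
u = 301259 (u = -5 + 301264 = 301259)
b(g) = 4*g² (b(g) = (g + g)² = (2*g)² = 4*g²)
V = 41607 + 13872*√255 (V = -9 + 3*((4*(-17)²)*(12 + 4*√255)) = -9 + 3*((4*289)*(12 + 4*√255)) = -9 + 3*(1156*(12 + 4*√255)) = -9 + 3*(13872 + 4624*√255) = -9 + (41616 + 13872*√255) = 41607 + 13872*√255 ≈ 2.6313e+5)
(u + V) + y = (301259 + (41607 + 13872*√255)) - 204715 = (342866 + 13872*√255) - 204715 = 138151 + 13872*√255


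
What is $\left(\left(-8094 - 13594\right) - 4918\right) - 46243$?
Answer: $-72849$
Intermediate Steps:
$\left(\left(-8094 - 13594\right) - 4918\right) - 46243 = \left(-21688 - 4918\right) - 46243 = -26606 - 46243 = -72849$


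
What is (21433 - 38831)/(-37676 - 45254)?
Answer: 8699/41465 ≈ 0.20979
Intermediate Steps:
(21433 - 38831)/(-37676 - 45254) = -17398/(-82930) = -17398*(-1/82930) = 8699/41465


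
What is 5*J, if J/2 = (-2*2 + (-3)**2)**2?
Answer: 250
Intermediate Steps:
J = 50 (J = 2*(-2*2 + (-3)**2)**2 = 2*(-4 + 9)**2 = 2*5**2 = 2*25 = 50)
5*J = 5*50 = 250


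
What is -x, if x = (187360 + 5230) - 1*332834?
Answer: 140244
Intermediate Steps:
x = -140244 (x = 192590 - 332834 = -140244)
-x = -1*(-140244) = 140244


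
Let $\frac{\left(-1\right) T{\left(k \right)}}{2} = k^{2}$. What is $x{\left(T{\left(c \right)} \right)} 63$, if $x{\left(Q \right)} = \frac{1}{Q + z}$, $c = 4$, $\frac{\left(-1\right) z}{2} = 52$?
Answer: $- \frac{63}{136} \approx -0.46324$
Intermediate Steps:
$z = -104$ ($z = \left(-2\right) 52 = -104$)
$T{\left(k \right)} = - 2 k^{2}$
$x{\left(Q \right)} = \frac{1}{-104 + Q}$ ($x{\left(Q \right)} = \frac{1}{Q - 104} = \frac{1}{-104 + Q}$)
$x{\left(T{\left(c \right)} \right)} 63 = \frac{1}{-104 - 2 \cdot 4^{2}} \cdot 63 = \frac{1}{-104 - 32} \cdot 63 = \frac{1}{-136} \cdot 63 = \left(- \frac{1}{136}\right) 63 = - \frac{63}{136}$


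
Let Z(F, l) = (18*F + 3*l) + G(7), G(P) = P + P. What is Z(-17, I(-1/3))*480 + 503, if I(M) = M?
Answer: -140137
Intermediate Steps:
G(P) = 2*P
Z(F, l) = 14 + 3*l + 18*F (Z(F, l) = (18*F + 3*l) + 2*7 = (3*l + 18*F) + 14 = 14 + 3*l + 18*F)
Z(-17, I(-1/3))*480 + 503 = (14 + 3*(-1/3) + 18*(-17))*480 + 503 = (14 + 3*(-1*⅓) - 306)*480 + 503 = (14 + 3*(-⅓) - 306)*480 + 503 = (14 - 1 - 306)*480 + 503 = -293*480 + 503 = -140640 + 503 = -140137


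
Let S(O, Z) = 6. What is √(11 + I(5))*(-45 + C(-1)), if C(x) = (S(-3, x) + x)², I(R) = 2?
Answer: -20*√13 ≈ -72.111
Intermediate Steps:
C(x) = (6 + x)²
√(11 + I(5))*(-45 + C(-1)) = √(11 + 2)*(-45 + (6 - 1)²) = √13*(-45 + 5²) = √13*(-45 + 25) = √13*(-20) = -20*√13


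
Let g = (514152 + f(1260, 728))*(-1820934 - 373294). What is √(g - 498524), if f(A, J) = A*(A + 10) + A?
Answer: 14*I*√23684365235 ≈ 2.1546e+6*I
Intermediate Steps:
f(A, J) = A + A*(10 + A) (f(A, J) = A*(10 + A) + A = A + A*(10 + A))
g = -4642135087536 (g = (514152 + 1260*(11 + 1260))*(-1820934 - 373294) = (514152 + 1260*1271)*(-2194228) = (514152 + 1601460)*(-2194228) = 2115612*(-2194228) = -4642135087536)
√(g - 498524) = √(-4642135087536 - 498524) = √(-4642135586060) = 14*I*√23684365235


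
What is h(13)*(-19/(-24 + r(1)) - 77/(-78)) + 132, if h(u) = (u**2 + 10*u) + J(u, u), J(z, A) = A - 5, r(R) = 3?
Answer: 389203/546 ≈ 712.83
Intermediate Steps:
J(z, A) = -5 + A
h(u) = -5 + u**2 + 11*u (h(u) = (u**2 + 10*u) + (-5 + u) = -5 + u**2 + 11*u)
h(13)*(-19/(-24 + r(1)) - 77/(-78)) + 132 = (-5 + 13**2 + 11*13)*(-19/(-24 + 3) - 77/(-78)) + 132 = (-5 + 169 + 143)*(-19/(-21) - 77*(-1/78)) + 132 = 307*(-19*(-1/21) + 77/78) + 132 = 307*(19/21 + 77/78) + 132 = 307*(1033/546) + 132 = 317131/546 + 132 = 389203/546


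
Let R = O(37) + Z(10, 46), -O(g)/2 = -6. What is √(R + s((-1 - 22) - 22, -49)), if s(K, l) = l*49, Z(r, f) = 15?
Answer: I*√2374 ≈ 48.724*I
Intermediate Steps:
s(K, l) = 49*l
O(g) = 12 (O(g) = -2*(-6) = 12)
R = 27 (R = 12 + 15 = 27)
√(R + s((-1 - 22) - 22, -49)) = √(27 + 49*(-49)) = √(27 - 2401) = √(-2374) = I*√2374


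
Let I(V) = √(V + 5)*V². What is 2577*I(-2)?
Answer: 10308*√3 ≈ 17854.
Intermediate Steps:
I(V) = V²*√(5 + V) (I(V) = √(5 + V)*V² = V²*√(5 + V))
2577*I(-2) = 2577*((-2)²*√(5 - 2)) = 2577*(4*√3) = 10308*√3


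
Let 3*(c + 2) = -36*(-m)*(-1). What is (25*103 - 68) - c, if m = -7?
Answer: 2425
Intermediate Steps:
c = 82 (c = -2 + (-36*(-1*(-7))*(-1))/3 = -2 + (-252*(-1))/3 = -2 + (-36*(-7))/3 = -2 + (1/3)*252 = -2 + 84 = 82)
(25*103 - 68) - c = (25*103 - 68) - 1*82 = (2575 - 68) - 82 = 2507 - 82 = 2425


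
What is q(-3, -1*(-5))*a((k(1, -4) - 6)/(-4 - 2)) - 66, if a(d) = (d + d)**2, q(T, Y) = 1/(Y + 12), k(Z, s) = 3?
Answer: -1121/17 ≈ -65.941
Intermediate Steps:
q(T, Y) = 1/(12 + Y)
a(d) = 4*d**2 (a(d) = (2*d)**2 = 4*d**2)
q(-3, -1*(-5))*a((k(1, -4) - 6)/(-4 - 2)) - 66 = (4*((3 - 6)/(-4 - 2))**2)/(12 - 1*(-5)) - 66 = (4*(-3/(-6))**2)/(12 + 5) - 66 = (4*(-3*(-1/6))**2)/17 - 66 = (4*(1/2)**2)/17 - 66 = (4*(1/4))/17 - 66 = (1/17)*1 - 66 = 1/17 - 66 = -1121/17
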